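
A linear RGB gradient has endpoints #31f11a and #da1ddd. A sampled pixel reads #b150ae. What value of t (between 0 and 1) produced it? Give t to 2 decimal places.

0.76

Invert the lerp on the G channel (largest span, 212): t = (80 − 241) / (29 − 241) = -161/-212 = 0.75943.
Check on R: (177 − 49)/(218 − 49) = 0.7574 ✓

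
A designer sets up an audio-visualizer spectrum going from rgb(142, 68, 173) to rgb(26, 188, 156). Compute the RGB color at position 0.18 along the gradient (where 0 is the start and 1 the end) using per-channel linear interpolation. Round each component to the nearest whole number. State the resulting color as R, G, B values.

(121, 90, 170)

R = 142 + 0.18 × (26 − 142) = 142 + 0.18 × -116 = 121.12 → 121
G = 68 + 0.18 × (188 − 68) = 68 + 0.18 × 120 = 89.6 → 90
B = 173 + 0.18 × (156 − 173) = 173 + 0.18 × -17 = 169.94 → 170
So the blended color is (121, 90, 170), about #795aaa.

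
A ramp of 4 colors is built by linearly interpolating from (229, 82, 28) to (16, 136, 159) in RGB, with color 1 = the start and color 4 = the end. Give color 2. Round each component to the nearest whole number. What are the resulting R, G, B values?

With 4 swatches and endpoints inclusive, swatch 2 sits at t = (2 − 1)/(4 − 1) = 1/3 ≈ 0.3333.
R = 229 + 0.3333 × (16 − 229) = 158.007 → 158
G = 82 + 0.3333 × (136 − 82) = 99.998 → 100
B = 28 + 0.3333 × (159 − 28) = 71.662 → 72

(158, 100, 72)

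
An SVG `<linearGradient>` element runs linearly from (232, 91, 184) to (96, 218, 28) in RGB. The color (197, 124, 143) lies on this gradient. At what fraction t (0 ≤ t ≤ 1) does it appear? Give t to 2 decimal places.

Invert the lerp on the B channel (largest span, 156): t = (143 − 184) / (28 − 184) = -41/-156 = 0.26282.
Check on R: (197 − 232)/(96 − 232) = 0.2574 ✓

0.26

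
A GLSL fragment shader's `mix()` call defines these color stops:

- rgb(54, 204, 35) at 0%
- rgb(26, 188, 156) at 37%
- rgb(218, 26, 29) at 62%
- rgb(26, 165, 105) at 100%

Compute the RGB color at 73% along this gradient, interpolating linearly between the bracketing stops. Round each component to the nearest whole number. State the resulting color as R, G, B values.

(162, 66, 51)

73% lies between the 62% and 100% stops, so the local fraction is t = (73 − 62)/(100 − 62) = 11/38 ≈ 0.2895.
R = 218 + 0.2895 × (26 − 218) = 162.416 → 162
G = 26 + 0.2895 × (165 − 26) = 66.24 → 66
B = 29 + 0.2895 × (105 − 29) = 51.002 → 51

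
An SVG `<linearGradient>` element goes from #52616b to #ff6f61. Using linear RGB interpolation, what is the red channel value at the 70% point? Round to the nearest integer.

203

R₁ = 82 (from #52616b), R₂ = 255 (from #ff6f61).
R = 82 + 0.7 × (255 − 82) = 203.1 → 203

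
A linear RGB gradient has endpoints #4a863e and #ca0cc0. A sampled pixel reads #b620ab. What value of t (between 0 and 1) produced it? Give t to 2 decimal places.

0.84

Invert the lerp on the B channel (largest span, 130): t = (171 − 62) / (192 − 62) = 109/130 = 0.83846.
Check on R: (182 − 74)/(202 − 74) = 0.8438 ✓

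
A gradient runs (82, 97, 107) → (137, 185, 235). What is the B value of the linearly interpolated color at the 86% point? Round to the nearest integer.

B = 107 + 0.86 × (235 − 107) = 217.08 → 217

217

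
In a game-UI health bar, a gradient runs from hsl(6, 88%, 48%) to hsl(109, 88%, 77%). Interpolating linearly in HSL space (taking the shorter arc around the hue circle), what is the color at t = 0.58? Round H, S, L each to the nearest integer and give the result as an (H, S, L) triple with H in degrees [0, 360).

Hue arc: Δh = 109 − 6 = 103° (|Δh| ≤ 180, already the shorter path).
H = 6 + 0.58 × (103) = 65.74 → 66°
S = 88 + 0.58 × (88 − 88) = 88 → 88%
L = 48 + 0.58 × (77 − 48) = 64.82 → 65%

(66, 88, 65)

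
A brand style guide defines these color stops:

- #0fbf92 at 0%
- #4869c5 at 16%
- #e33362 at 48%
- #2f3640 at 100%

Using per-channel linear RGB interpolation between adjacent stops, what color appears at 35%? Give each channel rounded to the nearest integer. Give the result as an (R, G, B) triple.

35% lies between the 16% and 48% stops, so the local fraction is t = (35 − 16)/(48 − 16) = 19/32 ≈ 0.5938.
#4869c5 → (72, 105, 197); #e33362 → (227, 51, 98).
R = 72 + 0.5938 × (227 − 72) = 164.039 → 164
G = 105 + 0.5938 × (51 − 105) = 72.935 → 73
B = 197 + 0.5938 × (98 − 197) = 138.214 → 138

(164, 73, 138)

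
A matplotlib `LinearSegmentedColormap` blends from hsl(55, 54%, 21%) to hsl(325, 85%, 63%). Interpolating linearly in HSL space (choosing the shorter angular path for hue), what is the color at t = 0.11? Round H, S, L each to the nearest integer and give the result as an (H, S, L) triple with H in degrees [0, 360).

Hue: 325 − 55 = 270°, but |270| > 180 so the shorter arc goes the other way: Δh = 270 − 360 = -90°.
H = 55 + 0.11 × (-90) = 45.1 → 45°
S = 54 + 0.11 × (85 − 54) = 57.41 → 57%
L = 21 + 0.11 × (63 − 21) = 25.62 → 26%

(45, 57, 26)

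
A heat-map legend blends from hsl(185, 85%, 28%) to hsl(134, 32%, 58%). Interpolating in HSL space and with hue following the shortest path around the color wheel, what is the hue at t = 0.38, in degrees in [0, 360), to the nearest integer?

Hue arc: Δh = 134 − 185 = -51° (|Δh| ≤ 180, already the shorter path).
H = 185 + 0.38 × (-51) = 165.62 → 166°

166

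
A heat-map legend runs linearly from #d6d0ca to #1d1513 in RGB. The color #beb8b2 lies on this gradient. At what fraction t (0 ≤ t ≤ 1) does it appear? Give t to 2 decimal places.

Invert the lerp on the G channel (largest span, 187): t = (184 − 208) / (21 − 208) = -24/-187 = 0.12834.
Check on R: (190 − 214)/(29 − 214) = 0.1297 ✓

0.13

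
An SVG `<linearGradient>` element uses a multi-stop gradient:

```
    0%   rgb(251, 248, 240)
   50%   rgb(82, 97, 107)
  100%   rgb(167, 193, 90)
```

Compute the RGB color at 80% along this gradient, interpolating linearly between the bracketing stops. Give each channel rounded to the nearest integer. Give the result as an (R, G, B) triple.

80% lies between the 50% and 100% stops, so the local fraction is t = (80 − 50)/(100 − 50) = 30/50 ≈ 0.6.
R = 82 + 0.6 × (167 − 82) = 133 → 133
G = 97 + 0.6 × (193 − 97) = 154.6 → 155
B = 107 + 0.6 × (90 − 107) = 96.8 → 97

(133, 155, 97)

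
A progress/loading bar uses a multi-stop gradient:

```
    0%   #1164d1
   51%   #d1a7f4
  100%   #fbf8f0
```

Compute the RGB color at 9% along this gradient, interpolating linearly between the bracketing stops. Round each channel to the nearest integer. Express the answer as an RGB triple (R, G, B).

9% lies between the 0% and 51% stops, so the local fraction is t = (9 − 0)/(51 − 0) = 9/51 ≈ 0.1765.
#1164d1 → (17, 100, 209); #d1a7f4 → (209, 167, 244).
R = 17 + 0.1765 × (209 − 17) = 50.888 → 51
G = 100 + 0.1765 × (167 − 100) = 111.826 → 112
B = 209 + 0.1765 × (244 − 209) = 215.178 → 215

(51, 112, 215)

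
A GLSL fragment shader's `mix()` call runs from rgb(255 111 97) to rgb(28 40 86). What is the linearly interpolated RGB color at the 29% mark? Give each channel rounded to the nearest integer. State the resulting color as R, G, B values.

29% corresponds to t = 0.29.
R = 255 + 0.29 × (28 − 255) = 255 + 0.29 × -227 = 189.17 → 189
G = 111 + 0.29 × (40 − 111) = 111 + 0.29 × -71 = 90.41 → 90
B = 97 + 0.29 × (86 − 97) = 97 + 0.29 × -11 = 93.81 → 94
So the blended color is (189, 90, 94), about #bd5a5e.

(189, 90, 94)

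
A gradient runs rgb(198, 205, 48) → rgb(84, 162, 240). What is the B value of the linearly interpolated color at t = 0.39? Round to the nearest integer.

123

B = 48 + 0.39 × (240 − 48) = 122.88 → 123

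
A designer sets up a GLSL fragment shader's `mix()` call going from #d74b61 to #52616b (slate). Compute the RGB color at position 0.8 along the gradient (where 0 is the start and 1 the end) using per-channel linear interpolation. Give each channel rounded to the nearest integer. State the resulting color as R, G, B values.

#d74b61 → (215, 75, 97); #52616b → (82, 97, 107).
R = 215 + 0.8 × (82 − 215) = 215 + 0.8 × -133 = 108.6 → 109
G = 75 + 0.8 × (97 − 75) = 75 + 0.8 × 22 = 92.6 → 93
B = 97 + 0.8 × (107 − 97) = 97 + 0.8 × 10 = 105 → 105
So the blended color is (109, 93, 105), about #6d5d69.

(109, 93, 105)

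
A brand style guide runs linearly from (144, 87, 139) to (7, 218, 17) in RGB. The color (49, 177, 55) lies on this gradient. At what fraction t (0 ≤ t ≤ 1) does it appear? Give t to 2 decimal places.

0.69

Invert the lerp on the R channel (largest span, 137): t = (49 − 144) / (7 − 144) = -95/-137 = 0.69343.
Check on G: (177 − 87)/(218 − 87) = 0.687 ✓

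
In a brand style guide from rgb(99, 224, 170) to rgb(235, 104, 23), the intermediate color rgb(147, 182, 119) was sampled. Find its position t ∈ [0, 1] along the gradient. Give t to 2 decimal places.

Invert the lerp on the B channel (largest span, 147): t = (119 − 170) / (23 − 170) = -51/-147 = 0.34694.
Check on R: (147 − 99)/(235 − 99) = 0.3529 ✓

0.35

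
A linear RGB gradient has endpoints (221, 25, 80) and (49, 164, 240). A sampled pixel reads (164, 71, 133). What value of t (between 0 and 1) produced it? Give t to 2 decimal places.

Invert the lerp on the R channel (largest span, 172): t = (164 − 221) / (49 − 221) = -57/-172 = 0.3314.
Check on G: (71 − 25)/(164 − 25) = 0.3309 ✓

0.33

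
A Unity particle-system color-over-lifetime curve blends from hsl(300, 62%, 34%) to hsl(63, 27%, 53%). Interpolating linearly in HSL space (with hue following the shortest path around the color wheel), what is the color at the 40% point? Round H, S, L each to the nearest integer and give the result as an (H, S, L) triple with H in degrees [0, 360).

(349, 48, 42)

Hue: 63 − 300 = -237°, but |-237| > 180 so the shorter arc goes the other way: Δh = -237 + 360 = 123°.
H = 300 + 0.4 × (123) = 349.2 → 349°
S = 62 + 0.4 × (27 − 62) = 48 → 48%
L = 34 + 0.4 × (53 − 34) = 41.6 → 42%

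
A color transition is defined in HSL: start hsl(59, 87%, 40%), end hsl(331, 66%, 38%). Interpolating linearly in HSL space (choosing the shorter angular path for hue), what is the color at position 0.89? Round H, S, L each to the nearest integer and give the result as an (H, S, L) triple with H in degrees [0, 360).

Hue: 331 − 59 = 272°, but |272| > 180 so the shorter arc goes the other way: Δh = 272 − 360 = -88°.
H = 59 + 0.89 × (-88) = -19.32 → -19 → -19 mod 360 = 341°
S = 87 + 0.89 × (66 − 87) = 68.31 → 68%
L = 40 + 0.89 × (38 − 40) = 38.22 → 38%

(341, 68, 38)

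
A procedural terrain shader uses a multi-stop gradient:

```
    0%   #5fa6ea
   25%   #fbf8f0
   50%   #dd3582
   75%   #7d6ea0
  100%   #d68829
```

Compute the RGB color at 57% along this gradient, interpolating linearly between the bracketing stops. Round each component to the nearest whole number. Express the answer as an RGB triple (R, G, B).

(194, 69, 138)

57% lies between the 50% and 75% stops, so the local fraction is t = (57 − 50)/(75 − 50) = 7/25 ≈ 0.28.
#dd3582 → (221, 53, 130); #7d6ea0 → (125, 110, 160).
R = 221 + 0.28 × (125 − 221) = 194.12 → 194
G = 53 + 0.28 × (110 − 53) = 68.96 → 69
B = 130 + 0.28 × (160 − 130) = 138.4 → 138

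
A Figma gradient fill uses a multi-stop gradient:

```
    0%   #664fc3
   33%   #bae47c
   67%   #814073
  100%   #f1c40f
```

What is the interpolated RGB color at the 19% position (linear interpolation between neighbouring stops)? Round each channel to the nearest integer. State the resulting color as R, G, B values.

19% lies between the 0% and 33% stops, so the local fraction is t = (19 − 0)/(33 − 0) = 19/33 ≈ 0.5758.
#664fc3 → (102, 79, 195); #bae47c → (186, 228, 124).
R = 102 + 0.5758 × (186 − 102) = 150.367 → 150
G = 79 + 0.5758 × (228 − 79) = 164.794 → 165
B = 195 + 0.5758 × (124 − 195) = 154.118 → 154

(150, 165, 154)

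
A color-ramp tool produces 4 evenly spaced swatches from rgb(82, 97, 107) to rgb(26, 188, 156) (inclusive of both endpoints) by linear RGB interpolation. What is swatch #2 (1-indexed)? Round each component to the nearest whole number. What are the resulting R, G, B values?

With 4 swatches and endpoints inclusive, swatch 2 sits at t = (2 − 1)/(4 − 1) = 1/3 ≈ 0.3333.
R = 82 + 0.3333 × (26 − 82) = 63.335 → 63
G = 97 + 0.3333 × (188 − 97) = 127.33 → 127
B = 107 + 0.3333 × (156 − 107) = 123.332 → 123

(63, 127, 123)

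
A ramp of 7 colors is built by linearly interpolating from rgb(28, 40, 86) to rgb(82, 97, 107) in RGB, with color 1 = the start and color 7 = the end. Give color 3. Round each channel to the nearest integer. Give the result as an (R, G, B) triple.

(46, 59, 93)

With 7 swatches and endpoints inclusive, swatch 3 sits at t = (3 − 1)/(7 − 1) = 2/6 ≈ 0.3333.
R = 28 + 0.3333 × (82 − 28) = 45.998 → 46
G = 40 + 0.3333 × (97 − 40) = 58.998 → 59
B = 86 + 0.3333 × (107 − 86) = 92.999 → 93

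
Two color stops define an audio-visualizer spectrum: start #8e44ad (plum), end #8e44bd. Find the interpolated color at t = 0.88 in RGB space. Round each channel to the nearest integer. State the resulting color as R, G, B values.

(142, 68, 187)

#8e44ad → (142, 68, 173); #8e44bd → (142, 68, 189).
R = 142 + 0.88 × (142 − 142) = 142 + 0.88 × 0 = 142 → 142
G = 68 + 0.88 × (68 − 68) = 68 + 0.88 × 0 = 68 → 68
B = 173 + 0.88 × (189 − 173) = 173 + 0.88 × 16 = 187.08 → 187
So the blended color is (142, 68, 187), about #8e44bb.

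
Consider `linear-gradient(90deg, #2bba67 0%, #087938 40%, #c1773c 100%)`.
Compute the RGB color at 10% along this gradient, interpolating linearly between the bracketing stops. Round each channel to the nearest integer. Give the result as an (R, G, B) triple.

10% lies between the 0% and 40% stops, so the local fraction is t = (10 − 0)/(40 − 0) = 10/40 ≈ 0.25.
#2bba67 → (43, 186, 103); #087938 → (8, 121, 56).
R = 43 + 0.25 × (8 − 43) = 34.25 → 34
G = 186 + 0.25 × (121 − 186) = 169.75 → 170
B = 103 + 0.25 × (56 − 103) = 91.25 → 91

(34, 170, 91)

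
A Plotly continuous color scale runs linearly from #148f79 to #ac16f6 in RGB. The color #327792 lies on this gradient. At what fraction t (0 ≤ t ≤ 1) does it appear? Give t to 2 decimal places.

Invert the lerp on the R channel (largest span, 152): t = (50 − 20) / (172 − 20) = 30/152 = 0.19737.
Check on G: (119 − 143)/(22 − 143) = 0.1983 ✓

0.20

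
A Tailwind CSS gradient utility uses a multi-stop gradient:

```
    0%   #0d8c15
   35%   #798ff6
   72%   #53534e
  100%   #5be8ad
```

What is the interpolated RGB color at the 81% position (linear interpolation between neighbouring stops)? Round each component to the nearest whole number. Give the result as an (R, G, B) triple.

(86, 131, 109)

81% lies between the 72% and 100% stops, so the local fraction is t = (81 − 72)/(100 − 72) = 9/28 ≈ 0.3214.
#53534e → (83, 83, 78); #5be8ad → (91, 232, 173).
R = 83 + 0.3214 × (91 − 83) = 85.571 → 86
G = 83 + 0.3214 × (232 − 83) = 130.889 → 131
B = 78 + 0.3214 × (173 − 78) = 108.533 → 109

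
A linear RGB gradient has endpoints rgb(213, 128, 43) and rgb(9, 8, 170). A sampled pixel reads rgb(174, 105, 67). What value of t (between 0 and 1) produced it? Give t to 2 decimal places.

Invert the lerp on the R channel (largest span, 204): t = (174 − 213) / (9 − 213) = -39/-204 = 0.19118.
Check on G: (105 − 128)/(8 − 128) = 0.1917 ✓

0.19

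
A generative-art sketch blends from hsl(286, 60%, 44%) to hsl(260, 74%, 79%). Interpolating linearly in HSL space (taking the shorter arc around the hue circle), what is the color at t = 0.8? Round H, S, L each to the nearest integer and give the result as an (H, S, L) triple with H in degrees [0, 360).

Hue arc: Δh = 260 − 286 = -26° (|Δh| ≤ 180, already the shorter path).
H = 286 + 0.8 × (-26) = 265.2 → 265°
S = 60 + 0.8 × (74 − 60) = 71.2 → 71%
L = 44 + 0.8 × (79 − 44) = 72 → 72%

(265, 71, 72)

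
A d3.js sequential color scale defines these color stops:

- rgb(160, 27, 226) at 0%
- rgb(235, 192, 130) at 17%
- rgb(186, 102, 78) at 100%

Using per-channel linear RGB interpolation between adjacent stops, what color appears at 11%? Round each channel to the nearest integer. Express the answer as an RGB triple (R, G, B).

11% lies between the 0% and 17% stops, so the local fraction is t = (11 − 0)/(17 − 0) = 11/17 ≈ 0.6471.
R = 160 + 0.6471 × (235 − 160) = 208.532 → 209
G = 27 + 0.6471 × (192 − 27) = 133.772 → 134
B = 226 + 0.6471 × (130 − 226) = 163.878 → 164

(209, 134, 164)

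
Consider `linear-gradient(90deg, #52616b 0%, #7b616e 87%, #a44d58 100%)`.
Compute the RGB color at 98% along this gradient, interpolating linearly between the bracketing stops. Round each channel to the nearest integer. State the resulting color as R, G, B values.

98% lies between the 87% and 100% stops, so the local fraction is t = (98 − 87)/(100 − 87) = 11/13 ≈ 0.8462.
#7b616e → (123, 97, 110); #a44d58 → (164, 77, 88).
R = 123 + 0.8462 × (164 − 123) = 157.694 → 158
G = 97 + 0.8462 × (77 − 97) = 80.076 → 80
B = 110 + 0.8462 × (88 − 110) = 91.384 → 91

(158, 80, 91)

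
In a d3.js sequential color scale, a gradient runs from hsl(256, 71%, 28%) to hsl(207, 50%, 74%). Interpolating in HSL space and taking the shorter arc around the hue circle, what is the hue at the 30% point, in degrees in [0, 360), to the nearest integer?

Hue arc: Δh = 207 − 256 = -49° (|Δh| ≤ 180, already the shorter path).
H = 256 + 0.3 × (-49) = 241.3 → 241°

241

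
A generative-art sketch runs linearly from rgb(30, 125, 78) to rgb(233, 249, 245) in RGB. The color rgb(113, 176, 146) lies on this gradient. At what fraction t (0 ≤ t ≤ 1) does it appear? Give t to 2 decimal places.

0.41

Invert the lerp on the R channel (largest span, 203): t = (113 − 30) / (233 − 30) = 83/203 = 0.40887.
Check on G: (176 − 125)/(249 − 125) = 0.4113 ✓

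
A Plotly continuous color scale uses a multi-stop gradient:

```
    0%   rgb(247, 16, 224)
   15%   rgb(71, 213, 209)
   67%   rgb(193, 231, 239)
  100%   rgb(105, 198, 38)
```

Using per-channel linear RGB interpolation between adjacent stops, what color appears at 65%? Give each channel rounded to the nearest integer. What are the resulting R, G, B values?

65% lies between the 15% and 67% stops, so the local fraction is t = (65 − 15)/(67 − 15) = 50/52 ≈ 0.9615.
R = 71 + 0.9615 × (193 − 71) = 188.303 → 188
G = 213 + 0.9615 × (231 − 213) = 230.307 → 230
B = 209 + 0.9615 × (239 − 209) = 237.845 → 238

(188, 230, 238)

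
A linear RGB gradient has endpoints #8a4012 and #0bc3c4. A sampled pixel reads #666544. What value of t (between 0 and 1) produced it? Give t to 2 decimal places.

0.28

Invert the lerp on the B channel (largest span, 178): t = (68 − 18) / (196 − 18) = 50/178 = 0.2809.
Check on R: (102 − 138)/(11 − 138) = 0.2835 ✓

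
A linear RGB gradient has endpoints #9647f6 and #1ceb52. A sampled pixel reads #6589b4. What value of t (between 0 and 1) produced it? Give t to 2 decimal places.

Invert the lerp on the G channel (largest span, 164): t = (137 − 71) / (235 − 71) = 66/164 = 0.40244.
Check on R: (101 − 150)/(28 − 150) = 0.4016 ✓

0.40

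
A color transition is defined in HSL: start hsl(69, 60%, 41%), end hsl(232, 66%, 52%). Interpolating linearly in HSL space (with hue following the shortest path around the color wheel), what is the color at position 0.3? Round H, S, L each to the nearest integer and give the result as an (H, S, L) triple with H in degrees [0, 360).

(118, 62, 44)

Hue arc: Δh = 232 − 69 = 163° (|Δh| ≤ 180, already the shorter path).
H = 69 + 0.3 × (163) = 117.9 → 118°
S = 60 + 0.3 × (66 − 60) = 61.8 → 62%
L = 41 + 0.3 × (52 − 41) = 44.3 → 44%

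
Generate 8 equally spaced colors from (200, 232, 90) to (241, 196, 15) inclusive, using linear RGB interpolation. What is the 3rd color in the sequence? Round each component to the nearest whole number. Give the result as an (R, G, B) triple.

(212, 222, 69)

With 8 swatches and endpoints inclusive, swatch 3 sits at t = (3 − 1)/(8 − 1) = 2/7 ≈ 0.2857.
R = 200 + 0.2857 × (241 − 200) = 211.714 → 212
G = 232 + 0.2857 × (196 − 232) = 221.715 → 222
B = 90 + 0.2857 × (15 − 90) = 68.572 → 69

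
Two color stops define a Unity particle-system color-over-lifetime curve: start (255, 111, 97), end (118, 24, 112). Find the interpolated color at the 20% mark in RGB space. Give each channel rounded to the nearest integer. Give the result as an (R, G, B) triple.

20% corresponds to t = 0.2.
R = 255 + 0.2 × (118 − 255) = 255 + 0.2 × -137 = 227.6 → 228
G = 111 + 0.2 × (24 − 111) = 111 + 0.2 × -87 = 93.6 → 94
B = 97 + 0.2 × (112 − 97) = 97 + 0.2 × 15 = 100 → 100

(228, 94, 100)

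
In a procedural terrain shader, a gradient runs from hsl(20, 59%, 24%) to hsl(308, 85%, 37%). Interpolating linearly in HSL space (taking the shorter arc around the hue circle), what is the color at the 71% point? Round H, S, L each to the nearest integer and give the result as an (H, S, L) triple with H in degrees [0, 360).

(329, 77, 33)

Hue: 308 − 20 = 288°, but |288| > 180 so the shorter arc goes the other way: Δh = 288 − 360 = -72°.
H = 20 + 0.71 × (-72) = -31.12 → -31 → -31 mod 360 = 329°
S = 59 + 0.71 × (85 − 59) = 77.46 → 77%
L = 24 + 0.71 × (37 − 24) = 33.23 → 33%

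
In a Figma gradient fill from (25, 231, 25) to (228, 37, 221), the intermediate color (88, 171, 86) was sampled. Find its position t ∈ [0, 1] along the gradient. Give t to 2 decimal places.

0.31

Invert the lerp on the R channel (largest span, 203): t = (88 − 25) / (228 − 25) = 63/203 = 0.31034.
Check on G: (171 − 231)/(37 − 231) = 0.3093 ✓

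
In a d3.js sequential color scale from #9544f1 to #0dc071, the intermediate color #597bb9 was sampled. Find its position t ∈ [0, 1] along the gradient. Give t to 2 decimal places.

0.44

Invert the lerp on the R channel (largest span, 136): t = (89 − 149) / (13 − 149) = -60/-136 = 0.44118.
Check on G: (123 − 68)/(192 − 68) = 0.4435 ✓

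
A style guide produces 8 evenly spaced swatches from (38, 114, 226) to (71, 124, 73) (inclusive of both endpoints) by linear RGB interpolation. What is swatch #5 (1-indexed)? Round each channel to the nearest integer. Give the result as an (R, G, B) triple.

(57, 120, 139)

With 8 swatches and endpoints inclusive, swatch 5 sits at t = (5 − 1)/(8 − 1) = 4/7 ≈ 0.5714.
R = 38 + 0.5714 × (71 − 38) = 56.856 → 57
G = 114 + 0.5714 × (124 − 114) = 119.714 → 120
B = 226 + 0.5714 × (73 − 226) = 138.576 → 139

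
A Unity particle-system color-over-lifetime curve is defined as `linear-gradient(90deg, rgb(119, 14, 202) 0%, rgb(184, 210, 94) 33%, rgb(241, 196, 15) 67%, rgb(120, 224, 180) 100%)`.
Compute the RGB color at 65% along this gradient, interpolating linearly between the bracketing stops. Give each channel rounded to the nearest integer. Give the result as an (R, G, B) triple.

(238, 197, 20)

65% lies between the 33% and 67% stops, so the local fraction is t = (65 − 33)/(67 − 33) = 32/34 ≈ 0.9412.
R = 184 + 0.9412 × (241 − 184) = 237.648 → 238
G = 210 + 0.9412 × (196 − 210) = 196.823 → 197
B = 94 + 0.9412 × (15 − 94) = 19.645 → 20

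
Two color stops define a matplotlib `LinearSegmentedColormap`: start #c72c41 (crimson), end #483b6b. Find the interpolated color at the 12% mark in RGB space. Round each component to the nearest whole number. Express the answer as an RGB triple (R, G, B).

(184, 46, 70)

#c72c41 → (199, 44, 65); #483b6b → (72, 59, 107).
12% corresponds to t = 0.12.
R = 199 + 0.12 × (72 − 199) = 199 + 0.12 × -127 = 183.76 → 184
G = 44 + 0.12 × (59 − 44) = 44 + 0.12 × 15 = 45.8 → 46
B = 65 + 0.12 × (107 − 65) = 65 + 0.12 × 42 = 70.04 → 70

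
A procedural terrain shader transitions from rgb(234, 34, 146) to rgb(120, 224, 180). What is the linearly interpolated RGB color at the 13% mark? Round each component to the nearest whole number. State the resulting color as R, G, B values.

(219, 59, 150)

13% corresponds to t = 0.13.
R = 234 + 0.13 × (120 − 234) = 234 + 0.13 × -114 = 219.18 → 219
G = 34 + 0.13 × (224 − 34) = 34 + 0.13 × 190 = 58.7 → 59
B = 146 + 0.13 × (180 − 146) = 146 + 0.13 × 34 = 150.42 → 150
So the blended color is (219, 59, 150), about #db3b96.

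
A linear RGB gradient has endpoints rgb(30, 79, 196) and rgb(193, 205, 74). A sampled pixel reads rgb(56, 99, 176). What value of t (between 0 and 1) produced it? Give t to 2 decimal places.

Invert the lerp on the R channel (largest span, 163): t = (56 − 30) / (193 − 30) = 26/163 = 0.15951.
Check on G: (99 − 79)/(205 − 79) = 0.1587 ✓

0.16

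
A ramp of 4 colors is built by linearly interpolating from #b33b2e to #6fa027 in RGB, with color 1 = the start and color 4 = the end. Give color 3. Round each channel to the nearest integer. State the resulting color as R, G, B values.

With 4 swatches and endpoints inclusive, swatch 3 sits at t = (3 − 1)/(4 − 1) = 2/3 ≈ 0.6667.
#b33b2e → (179, 59, 46); #6fa027 → (111, 160, 39).
R = 179 + 0.6667 × (111 − 179) = 133.664 → 134
G = 59 + 0.6667 × (160 − 59) = 126.337 → 126
B = 46 + 0.6667 × (39 − 46) = 41.333 → 41

(134, 126, 41)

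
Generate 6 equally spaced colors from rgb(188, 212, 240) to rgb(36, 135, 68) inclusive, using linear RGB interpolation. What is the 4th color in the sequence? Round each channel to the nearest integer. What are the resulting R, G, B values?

(97, 166, 137)

With 6 swatches and endpoints inclusive, swatch 4 sits at t = (4 − 1)/(6 − 1) = 3/5 ≈ 0.6.
R = 188 + 0.6 × (36 − 188) = 96.8 → 97
G = 212 + 0.6 × (135 − 212) = 165.8 → 166
B = 240 + 0.6 × (68 − 240) = 136.8 → 137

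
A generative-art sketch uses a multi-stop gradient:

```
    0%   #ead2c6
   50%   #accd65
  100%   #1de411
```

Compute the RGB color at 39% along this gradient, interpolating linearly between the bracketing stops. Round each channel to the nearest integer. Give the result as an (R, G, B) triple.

(186, 206, 122)

39% lies between the 0% and 50% stops, so the local fraction is t = (39 − 0)/(50 − 0) = 39/50 ≈ 0.78.
#ead2c6 → (234, 210, 198); #accd65 → (172, 205, 101).
R = 234 + 0.78 × (172 − 234) = 185.64 → 186
G = 210 + 0.78 × (205 − 210) = 206.1 → 206
B = 198 + 0.78 × (101 − 198) = 122.34 → 122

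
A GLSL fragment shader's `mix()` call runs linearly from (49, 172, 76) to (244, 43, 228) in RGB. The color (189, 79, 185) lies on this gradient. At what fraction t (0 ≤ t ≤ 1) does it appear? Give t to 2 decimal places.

Invert the lerp on the R channel (largest span, 195): t = (189 − 49) / (244 − 49) = 140/195 = 0.71795.
Check on G: (79 − 172)/(43 − 172) = 0.7209 ✓

0.72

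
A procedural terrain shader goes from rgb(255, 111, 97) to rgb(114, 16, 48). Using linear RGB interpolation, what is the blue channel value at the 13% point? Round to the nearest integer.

B = 97 + 0.13 × (48 − 97) = 90.63 → 91

91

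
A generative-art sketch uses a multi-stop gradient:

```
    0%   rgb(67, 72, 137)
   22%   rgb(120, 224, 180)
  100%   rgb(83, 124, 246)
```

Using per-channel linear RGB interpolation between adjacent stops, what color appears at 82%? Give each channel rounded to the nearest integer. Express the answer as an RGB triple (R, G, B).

(92, 147, 231)

82% lies between the 22% and 100% stops, so the local fraction is t = (82 − 22)/(100 − 22) = 60/78 ≈ 0.7692.
R = 120 + 0.7692 × (83 − 120) = 91.54 → 92
G = 224 + 0.7692 × (124 − 224) = 147.08 → 147
B = 180 + 0.7692 × (246 − 180) = 230.767 → 231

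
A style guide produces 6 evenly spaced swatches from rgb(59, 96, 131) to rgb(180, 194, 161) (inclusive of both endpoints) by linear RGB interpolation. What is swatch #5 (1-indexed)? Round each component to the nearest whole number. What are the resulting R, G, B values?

(156, 174, 155)

With 6 swatches and endpoints inclusive, swatch 5 sits at t = (5 − 1)/(6 − 1) = 4/5 ≈ 0.8.
R = 59 + 0.8 × (180 − 59) = 155.8 → 156
G = 96 + 0.8 × (194 − 96) = 174.4 → 174
B = 131 + 0.8 × (161 − 131) = 155 → 155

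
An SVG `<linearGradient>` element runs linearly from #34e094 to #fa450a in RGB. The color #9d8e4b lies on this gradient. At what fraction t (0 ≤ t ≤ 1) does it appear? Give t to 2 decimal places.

0.53

Invert the lerp on the R channel (largest span, 198): t = (157 − 52) / (250 − 52) = 105/198 = 0.5303.
Check on G: (142 − 224)/(69 − 224) = 0.529 ✓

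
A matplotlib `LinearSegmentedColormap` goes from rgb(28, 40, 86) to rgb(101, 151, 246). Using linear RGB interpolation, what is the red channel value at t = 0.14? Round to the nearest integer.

R = 28 + 0.14 × (101 − 28) = 38.22 → 38

38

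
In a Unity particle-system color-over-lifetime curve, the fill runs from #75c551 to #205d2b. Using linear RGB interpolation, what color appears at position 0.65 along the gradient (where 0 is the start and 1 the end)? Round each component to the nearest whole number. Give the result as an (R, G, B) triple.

#75c551 → (117, 197, 81); #205d2b → (32, 93, 43).
R = 117 + 0.65 × (32 − 117) = 117 + 0.65 × -85 = 61.75 → 62
G = 197 + 0.65 × (93 − 197) = 197 + 0.65 × -104 = 129.4 → 129
B = 81 + 0.65 × (43 − 81) = 81 + 0.65 × -38 = 56.3 → 56

(62, 129, 56)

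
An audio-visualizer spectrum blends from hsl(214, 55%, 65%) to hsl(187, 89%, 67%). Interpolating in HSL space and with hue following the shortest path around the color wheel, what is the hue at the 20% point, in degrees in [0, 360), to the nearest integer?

Hue arc: Δh = 187 − 214 = -27° (|Δh| ≤ 180, already the shorter path).
H = 214 + 0.2 × (-27) = 208.6 → 209°

209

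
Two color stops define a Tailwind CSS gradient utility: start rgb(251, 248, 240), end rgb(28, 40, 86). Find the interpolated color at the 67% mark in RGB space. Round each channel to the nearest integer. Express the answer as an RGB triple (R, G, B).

(102, 109, 137)

67% corresponds to t = 0.67.
R = 251 + 0.67 × (28 − 251) = 251 + 0.67 × -223 = 101.59 → 102
G = 248 + 0.67 × (40 − 248) = 248 + 0.67 × -208 = 108.64 → 109
B = 240 + 0.67 × (86 − 240) = 240 + 0.67 × -154 = 136.82 → 137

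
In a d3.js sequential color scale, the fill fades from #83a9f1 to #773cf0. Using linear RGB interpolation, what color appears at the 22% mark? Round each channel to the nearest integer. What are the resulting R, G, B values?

(128, 145, 241)

#83a9f1 → (131, 169, 241); #773cf0 → (119, 60, 240).
22% corresponds to t = 0.22.
R = 131 + 0.22 × (119 − 131) = 131 + 0.22 × -12 = 128.36 → 128
G = 169 + 0.22 × (60 − 169) = 169 + 0.22 × -109 = 145.02 → 145
B = 241 + 0.22 × (240 − 241) = 241 + 0.22 × -1 = 240.78 → 241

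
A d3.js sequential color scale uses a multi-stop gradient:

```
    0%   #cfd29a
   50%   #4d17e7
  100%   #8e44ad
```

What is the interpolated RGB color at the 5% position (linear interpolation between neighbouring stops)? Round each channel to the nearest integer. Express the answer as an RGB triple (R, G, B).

(194, 191, 162)

5% lies between the 0% and 50% stops, so the local fraction is t = (5 − 0)/(50 − 0) = 5/50 ≈ 0.1.
#cfd29a → (207, 210, 154); #4d17e7 → (77, 23, 231).
R = 207 + 0.1 × (77 − 207) = 194 → 194
G = 210 + 0.1 × (23 − 210) = 191.3 → 191
B = 154 + 0.1 × (231 − 154) = 161.7 → 162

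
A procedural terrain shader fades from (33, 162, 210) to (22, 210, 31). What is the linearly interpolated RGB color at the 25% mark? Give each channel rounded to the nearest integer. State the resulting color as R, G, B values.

25% corresponds to t = 0.25.
R = 33 + 0.25 × (22 − 33) = 33 + 0.25 × -11 = 30.25 → 30
G = 162 + 0.25 × (210 − 162) = 162 + 0.25 × 48 = 174 → 174
B = 210 + 0.25 × (31 − 210) = 210 + 0.25 × -179 = 165.25 → 165
So the blended color is (30, 174, 165), about #1eaea5.

(30, 174, 165)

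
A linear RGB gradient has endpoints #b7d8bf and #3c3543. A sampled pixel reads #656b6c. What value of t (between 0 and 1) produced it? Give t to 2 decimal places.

Invert the lerp on the G channel (largest span, 163): t = (107 − 216) / (53 − 216) = -109/-163 = 0.66871.
Check on R: (101 − 183)/(60 − 183) = 0.6667 ✓

0.67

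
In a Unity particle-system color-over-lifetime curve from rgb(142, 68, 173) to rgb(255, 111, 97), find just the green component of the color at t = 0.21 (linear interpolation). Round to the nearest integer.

G = 68 + 0.21 × (111 − 68) = 77.03 → 77

77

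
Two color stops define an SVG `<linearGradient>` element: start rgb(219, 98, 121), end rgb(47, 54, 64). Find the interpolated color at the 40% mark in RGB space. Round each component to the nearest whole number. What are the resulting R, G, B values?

(150, 80, 98)

40% corresponds to t = 0.4.
R = 219 + 0.4 × (47 − 219) = 219 + 0.4 × -172 = 150.2 → 150
G = 98 + 0.4 × (54 − 98) = 98 + 0.4 × -44 = 80.4 → 80
B = 121 + 0.4 × (64 − 121) = 121 + 0.4 × -57 = 98.2 → 98
So the blended color is (150, 80, 98), about #965062.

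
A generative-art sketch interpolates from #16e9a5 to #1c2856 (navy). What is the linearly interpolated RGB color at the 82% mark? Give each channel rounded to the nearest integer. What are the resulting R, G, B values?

#16e9a5 → (22, 233, 165); #1c2856 → (28, 40, 86).
82% corresponds to t = 0.82.
R = 22 + 0.82 × (28 − 22) = 22 + 0.82 × 6 = 26.92 → 27
G = 233 + 0.82 × (40 − 233) = 233 + 0.82 × -193 = 74.74 → 75
B = 165 + 0.82 × (86 − 165) = 165 + 0.82 × -79 = 100.22 → 100
So the blended color is (27, 75, 100), about #1b4b64.

(27, 75, 100)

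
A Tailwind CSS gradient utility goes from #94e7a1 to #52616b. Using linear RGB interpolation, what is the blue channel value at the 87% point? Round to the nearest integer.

114

B₁ = 161 (from #94e7a1), B₂ = 107 (from #52616b).
B = 161 + 0.87 × (107 − 161) = 114.02 → 114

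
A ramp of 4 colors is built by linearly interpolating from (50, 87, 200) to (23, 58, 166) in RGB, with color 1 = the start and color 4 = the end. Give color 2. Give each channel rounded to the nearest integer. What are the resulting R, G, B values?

With 4 swatches and endpoints inclusive, swatch 2 sits at t = (2 − 1)/(4 − 1) = 1/3 ≈ 0.3333.
R = 50 + 0.3333 × (23 − 50) = 41.001 → 41
G = 87 + 0.3333 × (58 − 87) = 77.334 → 77
B = 200 + 0.3333 × (166 − 200) = 188.668 → 189

(41, 77, 189)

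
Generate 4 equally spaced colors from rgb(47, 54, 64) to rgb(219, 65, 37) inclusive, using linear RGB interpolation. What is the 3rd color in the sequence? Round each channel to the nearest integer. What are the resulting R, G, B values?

With 4 swatches and endpoints inclusive, swatch 3 sits at t = (3 − 1)/(4 − 1) = 2/3 ≈ 0.6667.
R = 47 + 0.6667 × (219 − 47) = 161.672 → 162
G = 54 + 0.6667 × (65 − 54) = 61.334 → 61
B = 64 + 0.6667 × (37 − 64) = 45.999 → 46

(162, 61, 46)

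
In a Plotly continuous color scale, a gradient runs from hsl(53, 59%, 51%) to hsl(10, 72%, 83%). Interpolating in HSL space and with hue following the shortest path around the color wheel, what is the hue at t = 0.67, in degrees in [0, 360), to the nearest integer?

24

Hue arc: Δh = 10 − 53 = -43° (|Δh| ≤ 180, already the shorter path).
H = 53 + 0.67 × (-43) = 24.19 → 24°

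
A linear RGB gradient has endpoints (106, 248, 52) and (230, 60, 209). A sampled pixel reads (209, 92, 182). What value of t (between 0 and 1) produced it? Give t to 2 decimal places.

0.83

Invert the lerp on the G channel (largest span, 188): t = (92 − 248) / (60 − 248) = -156/-188 = 0.82979.
Check on R: (209 − 106)/(230 − 106) = 0.8306 ✓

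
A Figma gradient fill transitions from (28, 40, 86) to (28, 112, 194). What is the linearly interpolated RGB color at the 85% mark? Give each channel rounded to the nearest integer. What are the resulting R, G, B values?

85% corresponds to t = 0.85.
R = 28 + 0.85 × (28 − 28) = 28 + 0.85 × 0 = 28 → 28
G = 40 + 0.85 × (112 − 40) = 40 + 0.85 × 72 = 101.2 → 101
B = 86 + 0.85 × (194 − 86) = 86 + 0.85 × 108 = 177.8 → 178

(28, 101, 178)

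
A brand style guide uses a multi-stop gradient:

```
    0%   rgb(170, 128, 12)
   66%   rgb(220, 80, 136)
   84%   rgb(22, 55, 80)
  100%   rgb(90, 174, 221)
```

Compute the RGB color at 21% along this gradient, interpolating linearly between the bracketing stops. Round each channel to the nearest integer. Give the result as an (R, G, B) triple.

21% lies between the 0% and 66% stops, so the local fraction is t = (21 − 0)/(66 − 0) = 21/66 ≈ 0.3182.
R = 170 + 0.3182 × (220 − 170) = 185.91 → 186
G = 128 + 0.3182 × (80 − 128) = 112.726 → 113
B = 12 + 0.3182 × (136 − 12) = 51.457 → 51

(186, 113, 51)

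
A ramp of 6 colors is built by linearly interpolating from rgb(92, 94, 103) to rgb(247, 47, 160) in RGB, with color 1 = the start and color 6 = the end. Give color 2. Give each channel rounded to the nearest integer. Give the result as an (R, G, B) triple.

With 6 swatches and endpoints inclusive, swatch 2 sits at t = (2 − 1)/(6 − 1) = 1/5 ≈ 0.2.
R = 92 + 0.2 × (247 − 92) = 123 → 123
G = 94 + 0.2 × (47 − 94) = 84.6 → 85
B = 103 + 0.2 × (160 − 103) = 114.4 → 114

(123, 85, 114)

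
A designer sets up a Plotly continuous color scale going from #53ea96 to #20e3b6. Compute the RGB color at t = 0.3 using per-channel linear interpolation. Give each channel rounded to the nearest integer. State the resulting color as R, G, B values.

(68, 232, 160)

#53ea96 → (83, 234, 150); #20e3b6 → (32, 227, 182).
R = 83 + 0.3 × (32 − 83) = 83 + 0.3 × -51 = 67.7 → 68
G = 234 + 0.3 × (227 − 234) = 234 + 0.3 × -7 = 231.9 → 232
B = 150 + 0.3 × (182 − 150) = 150 + 0.3 × 32 = 159.6 → 160
So the blended color is (68, 232, 160), about #44e8a0.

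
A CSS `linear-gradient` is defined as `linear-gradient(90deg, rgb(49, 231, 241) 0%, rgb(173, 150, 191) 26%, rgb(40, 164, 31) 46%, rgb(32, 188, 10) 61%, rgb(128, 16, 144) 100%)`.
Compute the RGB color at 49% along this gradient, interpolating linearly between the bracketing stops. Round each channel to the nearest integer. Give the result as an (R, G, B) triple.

(38, 169, 27)

49% lies between the 46% and 61% stops, so the local fraction is t = (49 − 46)/(61 − 46) = 3/15 ≈ 0.2.
R = 40 + 0.2 × (32 − 40) = 38.4 → 38
G = 164 + 0.2 × (188 − 164) = 168.8 → 169
B = 31 + 0.2 × (10 − 31) = 26.8 → 27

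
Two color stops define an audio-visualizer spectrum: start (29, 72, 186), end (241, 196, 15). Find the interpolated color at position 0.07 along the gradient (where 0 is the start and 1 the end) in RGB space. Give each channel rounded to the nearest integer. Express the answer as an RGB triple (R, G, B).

R = 29 + 0.07 × (241 − 29) = 29 + 0.07 × 212 = 43.84 → 44
G = 72 + 0.07 × (196 − 72) = 72 + 0.07 × 124 = 80.68 → 81
B = 186 + 0.07 × (15 − 186) = 186 + 0.07 × -171 = 174.03 → 174

(44, 81, 174)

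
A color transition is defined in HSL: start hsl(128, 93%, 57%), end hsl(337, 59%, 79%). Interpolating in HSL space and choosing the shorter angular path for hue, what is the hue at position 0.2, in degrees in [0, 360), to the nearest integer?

Hue: 337 − 128 = 209°, but |209| > 180 so the shorter arc goes the other way: Δh = 209 − 360 = -151°.
H = 128 + 0.2 × (-151) = 97.8 → 98°

98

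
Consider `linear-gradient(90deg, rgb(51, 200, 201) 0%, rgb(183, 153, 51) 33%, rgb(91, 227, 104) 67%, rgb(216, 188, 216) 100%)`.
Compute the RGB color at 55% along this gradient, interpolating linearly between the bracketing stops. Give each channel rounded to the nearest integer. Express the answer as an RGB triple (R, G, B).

55% lies between the 33% and 67% stops, so the local fraction is t = (55 − 33)/(67 − 33) = 22/34 ≈ 0.6471.
R = 183 + 0.6471 × (91 − 183) = 123.467 → 123
G = 153 + 0.6471 × (227 − 153) = 200.885 → 201
B = 51 + 0.6471 × (104 − 51) = 85.296 → 85

(123, 201, 85)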